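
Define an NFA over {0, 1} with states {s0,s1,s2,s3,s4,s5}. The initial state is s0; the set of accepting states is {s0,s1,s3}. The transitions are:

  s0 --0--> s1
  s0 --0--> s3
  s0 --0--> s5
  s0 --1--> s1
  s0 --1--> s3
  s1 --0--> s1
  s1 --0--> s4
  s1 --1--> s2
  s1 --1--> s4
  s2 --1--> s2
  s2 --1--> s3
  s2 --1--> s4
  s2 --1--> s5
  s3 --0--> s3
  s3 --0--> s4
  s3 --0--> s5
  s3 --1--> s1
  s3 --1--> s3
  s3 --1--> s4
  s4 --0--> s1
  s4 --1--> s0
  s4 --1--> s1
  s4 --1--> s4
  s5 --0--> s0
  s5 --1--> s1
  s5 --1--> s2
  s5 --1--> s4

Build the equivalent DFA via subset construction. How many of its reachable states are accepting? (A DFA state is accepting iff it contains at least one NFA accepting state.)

Start state of the DFA: {s0}.
{s0} --0--> {s1,s3,s5}  [new]
{s0} --1--> {s1,s3}  [new]
{s1,s3,s5} --0--> {s0,s1,s3,s4,s5}  [new]
{s1,s3,s5} --1--> {s1,s2,s3,s4}  [new]
{s1,s3} --0--> {s1,s3,s4,s5}  [new]
{s1,s3} --1--> {s1,s2,s3,s4}  [seen]
{s0,s1,s3,s4,s5} --0--> {s0,s1,s3,s4,s5}  [seen]
{s0,s1,s3,s4,s5} --1--> {s0,s1,s2,s3,s4}  [new]
{s1,s2,s3,s4} --0--> {s1,s3,s4,s5}  [seen]
{s1,s2,s3,s4} --1--> {s0,s1,s2,s3,s4,s5}  [new]
{s1,s3,s4,s5} --0--> {s0,s1,s3,s4,s5}  [seen]
{s1,s3,s4,s5} --1--> {s0,s1,s2,s3,s4}  [seen]
{s0,s1,s2,s3,s4} --0--> {s1,s3,s4,s5}  [seen]
{s0,s1,s2,s3,s4} --1--> {s0,s1,s2,s3,s4,s5}  [seen]
{s0,s1,s2,s3,s4,s5} --0--> {s0,s1,s3,s4,s5}  [seen]
{s0,s1,s2,s3,s4,s5} --1--> {s0,s1,s2,s3,s4,s5}  [seen]
Reachable DFA states: {s0}, {s1,s3,s5}, {s1,s3}, {s0,s1,s3,s4,s5}, {s1,s2,s3,s4}, {s1,s3,s4,s5}, {s0,s1,s2,s3,s4}, {s0,s1,s2,s3,s4,s5}.
Accepting DFA states (contain an NFA accepting state): {s0}, {s1,s3,s5}, {s1,s3}, {s0,s1,s3,s4,s5}, {s1,s2,s3,s4}, {s1,s3,s4,s5}, {s0,s1,s2,s3,s4}, {s0,s1,s2,s3,s4,s5}.

8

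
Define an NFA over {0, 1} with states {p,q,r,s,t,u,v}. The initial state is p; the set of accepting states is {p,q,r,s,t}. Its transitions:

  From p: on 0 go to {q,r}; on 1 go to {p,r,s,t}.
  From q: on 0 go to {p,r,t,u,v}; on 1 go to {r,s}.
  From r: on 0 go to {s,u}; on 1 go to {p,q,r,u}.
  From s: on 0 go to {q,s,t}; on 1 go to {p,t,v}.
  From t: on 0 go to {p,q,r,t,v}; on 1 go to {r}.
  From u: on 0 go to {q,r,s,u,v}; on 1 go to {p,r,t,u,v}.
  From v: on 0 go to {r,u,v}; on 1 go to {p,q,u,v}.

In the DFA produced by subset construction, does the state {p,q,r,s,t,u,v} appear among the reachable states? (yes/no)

Start state of the DFA: {p}.
{p} --0--> {q,r}  [new]
{p} --1--> {p,r,s,t}  [new]
{q,r} --0--> {p,r,s,t,u,v}  [new]
{q,r} --1--> {p,q,r,s,u}  [new]
{p,r,s,t} --0--> {p,q,r,s,t,u,v}  [new]
{p,r,s,t} --1--> {p,q,r,s,t,u,v}  [seen]
{p,r,s,t,u,v} --0--> {p,q,r,s,t,u,v}  [seen]
{p,r,s,t,u,v} --1--> {p,q,r,s,t,u,v}  [seen]
{p,q,r,s,u} --0--> {p,q,r,s,t,u,v}  [seen]
{p,q,r,s,u} --1--> {p,q,r,s,t,u,v}  [seen]
{p,q,r,s,t,u,v} --0--> {p,q,r,s,t,u,v}  [seen]
{p,q,r,s,t,u,v} --1--> {p,q,r,s,t,u,v}  [seen]
Reachable DFA states: {p}, {q,r}, {p,r,s,t}, {p,r,s,t,u,v}, {p,q,r,s,u}, {p,q,r,s,t,u,v}.
{p,q,r,s,t,u,v} is among them.

yes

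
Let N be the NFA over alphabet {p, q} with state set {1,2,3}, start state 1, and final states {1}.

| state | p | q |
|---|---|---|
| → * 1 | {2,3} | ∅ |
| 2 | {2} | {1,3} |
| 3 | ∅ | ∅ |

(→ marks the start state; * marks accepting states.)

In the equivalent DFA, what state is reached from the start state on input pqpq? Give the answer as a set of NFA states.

{1,3}

Start: {1}.
δ(1,p) = {2,3}.
Union: {2,3}.
After p: {2,3}.
δ(2,q) = {1,3}; δ(3,q) = ∅.
Union: {1,3}.
After q: {1,3}.
δ(1,p) = {2,3}; δ(3,p) = ∅.
Union: {2,3}.
After p: {2,3}.
δ(2,q) = {1,3}; δ(3,q) = ∅.
Union: {1,3}.
After q: {1,3}.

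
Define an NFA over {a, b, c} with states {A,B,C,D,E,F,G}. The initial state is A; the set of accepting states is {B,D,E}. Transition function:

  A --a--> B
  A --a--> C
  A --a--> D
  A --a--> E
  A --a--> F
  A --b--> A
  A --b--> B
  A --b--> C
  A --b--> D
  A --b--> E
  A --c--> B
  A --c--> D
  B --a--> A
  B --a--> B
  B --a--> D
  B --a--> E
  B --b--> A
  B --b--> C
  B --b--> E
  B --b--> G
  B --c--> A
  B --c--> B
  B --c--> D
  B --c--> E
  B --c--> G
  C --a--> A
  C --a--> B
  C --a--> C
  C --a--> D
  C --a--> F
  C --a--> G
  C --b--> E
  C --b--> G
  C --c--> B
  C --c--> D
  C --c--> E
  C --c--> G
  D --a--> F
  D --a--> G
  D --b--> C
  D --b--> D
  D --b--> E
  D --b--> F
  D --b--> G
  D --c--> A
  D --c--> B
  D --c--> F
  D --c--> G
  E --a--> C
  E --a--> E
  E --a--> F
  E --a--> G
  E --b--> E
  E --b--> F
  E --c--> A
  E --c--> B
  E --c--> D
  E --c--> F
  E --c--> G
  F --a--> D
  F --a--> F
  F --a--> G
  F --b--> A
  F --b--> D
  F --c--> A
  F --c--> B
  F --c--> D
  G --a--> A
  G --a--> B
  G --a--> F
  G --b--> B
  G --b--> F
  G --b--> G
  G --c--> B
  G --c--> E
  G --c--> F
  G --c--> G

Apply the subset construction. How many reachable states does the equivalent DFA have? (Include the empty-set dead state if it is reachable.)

7

Start state of the DFA: {A}.
{A} --a--> {B,C,D,E,F}  [new]
{A} --b--> {A,B,C,D,E}  [new]
{A} --c--> {B,D}  [new]
{B,C,D,E,F} --a--> {A,B,C,D,E,F,G}  [new]
{B,C,D,E,F} --b--> {A,C,D,E,F,G}  [new]
{B,C,D,E,F} --c--> {A,B,D,E,F,G}  [new]
{A,B,C,D,E} --a--> {A,B,C,D,E,F,G}  [seen]
{A,B,C,D,E} --b--> {A,B,C,D,E,F,G}  [seen]
{A,B,C,D,E} --c--> {A,B,D,E,F,G}  [seen]
{B,D} --a--> {A,B,D,E,F,G}  [seen]
{B,D} --b--> {A,C,D,E,F,G}  [seen]
{B,D} --c--> {A,B,D,E,F,G}  [seen]
{A,B,C,D,E,F,G} --a--> {A,B,C,D,E,F,G}  [seen]
{A,B,C,D,E,F,G} --b--> {A,B,C,D,E,F,G}  [seen]
{A,B,C,D,E,F,G} --c--> {A,B,D,E,F,G}  [seen]
{A,C,D,E,F,G} --a--> {A,B,C,D,E,F,G}  [seen]
{A,C,D,E,F,G} --b--> {A,B,C,D,E,F,G}  [seen]
{A,C,D,E,F,G} --c--> {A,B,D,E,F,G}  [seen]
{A,B,D,E,F,G} --a--> {A,B,C,D,E,F,G}  [seen]
{A,B,D,E,F,G} --b--> {A,B,C,D,E,F,G}  [seen]
{A,B,D,E,F,G} --c--> {A,B,D,E,F,G}  [seen]
Reachable DFA states: {A}, {B,C,D,E,F}, {A,B,C,D,E}, {B,D}, {A,B,C,D,E,F,G}, {A,C,D,E,F,G}, {A,B,D,E,F,G}.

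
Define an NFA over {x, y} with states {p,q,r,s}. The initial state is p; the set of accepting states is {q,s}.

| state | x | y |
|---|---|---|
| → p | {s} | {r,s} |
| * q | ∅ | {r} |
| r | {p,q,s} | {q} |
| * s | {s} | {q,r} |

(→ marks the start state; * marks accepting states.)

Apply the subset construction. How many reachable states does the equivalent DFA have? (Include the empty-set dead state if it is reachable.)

Start state of the DFA: {p}.
{p} --x--> {s}  [new]
{p} --y--> {r,s}  [new]
{s} --x--> {s}  [seen]
{s} --y--> {q,r}  [new]
{r,s} --x--> {p,q,s}  [new]
{r,s} --y--> {q,r}  [seen]
{q,r} --x--> {p,q,s}  [seen]
{q,r} --y--> {q,r}  [seen]
{p,q,s} --x--> {s}  [seen]
{p,q,s} --y--> {q,r,s}  [new]
{q,r,s} --x--> {p,q,s}  [seen]
{q,r,s} --y--> {q,r}  [seen]
Reachable DFA states: {p}, {s}, {r,s}, {q,r}, {p,q,s}, {q,r,s}.

6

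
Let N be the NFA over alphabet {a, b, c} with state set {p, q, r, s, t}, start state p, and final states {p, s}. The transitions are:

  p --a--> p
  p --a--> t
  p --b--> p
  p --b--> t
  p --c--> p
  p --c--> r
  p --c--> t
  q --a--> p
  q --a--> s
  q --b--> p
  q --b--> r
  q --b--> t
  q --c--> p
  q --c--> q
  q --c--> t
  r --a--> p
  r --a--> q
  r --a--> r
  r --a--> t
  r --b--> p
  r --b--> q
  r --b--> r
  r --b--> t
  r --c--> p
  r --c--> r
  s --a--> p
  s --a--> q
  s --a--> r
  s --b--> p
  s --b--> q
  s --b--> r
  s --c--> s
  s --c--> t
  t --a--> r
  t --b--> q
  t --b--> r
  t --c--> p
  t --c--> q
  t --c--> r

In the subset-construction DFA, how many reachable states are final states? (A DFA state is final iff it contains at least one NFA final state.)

Start state of the DFA: {p}.
{p} --a--> {p, t}  [new]
{p} --b--> {p, t}  [seen]
{p} --c--> {p, r, t}  [new]
{p, t} --a--> {p, r, t}  [seen]
{p, t} --b--> {p, q, r, t}  [new]
{p, t} --c--> {p, q, r, t}  [seen]
{p, r, t} --a--> {p, q, r, t}  [seen]
{p, r, t} --b--> {p, q, r, t}  [seen]
{p, r, t} --c--> {p, q, r, t}  [seen]
{p, q, r, t} --a--> {p, q, r, s, t}  [new]
{p, q, r, t} --b--> {p, q, r, t}  [seen]
{p, q, r, t} --c--> {p, q, r, t}  [seen]
{p, q, r, s, t} --a--> {p, q, r, s, t}  [seen]
{p, q, r, s, t} --b--> {p, q, r, t}  [seen]
{p, q, r, s, t} --c--> {p, q, r, s, t}  [seen]
Reachable DFA states: {p}, {p, t}, {p, r, t}, {p, q, r, t}, {p, q, r, s, t}.
Accepting DFA states (contain an NFA accepting state): {p}, {p, t}, {p, r, t}, {p, q, r, t}, {p, q, r, s, t}.

5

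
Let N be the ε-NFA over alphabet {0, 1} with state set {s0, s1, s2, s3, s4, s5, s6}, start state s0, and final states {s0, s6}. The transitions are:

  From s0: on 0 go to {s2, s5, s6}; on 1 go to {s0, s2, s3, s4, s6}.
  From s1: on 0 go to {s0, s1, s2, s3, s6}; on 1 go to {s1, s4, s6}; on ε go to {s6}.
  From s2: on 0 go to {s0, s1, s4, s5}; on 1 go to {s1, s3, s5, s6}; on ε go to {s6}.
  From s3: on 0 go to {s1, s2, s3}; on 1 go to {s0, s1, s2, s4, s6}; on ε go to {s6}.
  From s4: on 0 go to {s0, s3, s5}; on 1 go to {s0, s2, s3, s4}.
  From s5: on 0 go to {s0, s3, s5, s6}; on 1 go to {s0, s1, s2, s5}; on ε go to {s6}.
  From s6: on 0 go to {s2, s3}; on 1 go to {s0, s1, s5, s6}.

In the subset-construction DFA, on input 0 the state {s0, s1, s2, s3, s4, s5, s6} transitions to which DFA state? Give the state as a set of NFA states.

δ(s0,0) = {s2, s5, s6}; δ(s1,0) = {s0, s1, s2, s3, s6}; δ(s2,0) = {s0, s1, s4, s5}; δ(s3,0) = {s1, s2, s3}; δ(s4,0) = {s0, s3, s5}; δ(s5,0) = {s0, s3, s5, s6}; δ(s6,0) = {s2, s3}.
Union: {s0, s1, s2, s3, s4, s5, s6}.

{s0, s1, s2, s3, s4, s5, s6}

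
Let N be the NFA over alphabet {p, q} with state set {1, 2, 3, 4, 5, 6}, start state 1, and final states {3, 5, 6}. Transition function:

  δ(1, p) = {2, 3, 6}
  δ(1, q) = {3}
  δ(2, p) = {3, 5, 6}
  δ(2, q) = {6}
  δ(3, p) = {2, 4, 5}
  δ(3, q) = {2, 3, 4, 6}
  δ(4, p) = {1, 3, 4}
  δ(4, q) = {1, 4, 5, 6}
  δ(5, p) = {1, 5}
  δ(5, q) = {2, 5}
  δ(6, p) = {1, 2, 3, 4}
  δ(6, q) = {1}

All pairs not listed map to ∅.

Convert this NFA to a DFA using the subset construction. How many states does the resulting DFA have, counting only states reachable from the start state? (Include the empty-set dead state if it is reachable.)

Start state of the DFA: {1}.
{1} --p--> {2, 3, 6}  [new]
{1} --q--> {3}  [new]
{2, 3, 6} --p--> {1, 2, 3, 4, 5, 6}  [new]
{2, 3, 6} --q--> {1, 2, 3, 4, 6}  [new]
{3} --p--> {2, 4, 5}  [new]
{3} --q--> {2, 3, 4, 6}  [new]
{1, 2, 3, 4, 5, 6} --p--> {1, 2, 3, 4, 5, 6}  [seen]
{1, 2, 3, 4, 5, 6} --q--> {1, 2, 3, 4, 5, 6}  [seen]
{1, 2, 3, 4, 6} --p--> {1, 2, 3, 4, 5, 6}  [seen]
{1, 2, 3, 4, 6} --q--> {1, 2, 3, 4, 5, 6}  [seen]
{2, 4, 5} --p--> {1, 3, 4, 5, 6}  [new]
{2, 4, 5} --q--> {1, 2, 4, 5, 6}  [new]
{2, 3, 4, 6} --p--> {1, 2, 3, 4, 5, 6}  [seen]
{2, 3, 4, 6} --q--> {1, 2, 3, 4, 5, 6}  [seen]
{1, 3, 4, 5, 6} --p--> {1, 2, 3, 4, 5, 6}  [seen]
{1, 3, 4, 5, 6} --q--> {1, 2, 3, 4, 5, 6}  [seen]
{1, 2, 4, 5, 6} --p--> {1, 2, 3, 4, 5, 6}  [seen]
{1, 2, 4, 5, 6} --q--> {1, 2, 3, 4, 5, 6}  [seen]
Reachable DFA states: {1}, {2, 3, 6}, {3}, {1, 2, 3, 4, 5, 6}, {1, 2, 3, 4, 6}, {2, 4, 5}, {2, 3, 4, 6}, {1, 3, 4, 5, 6}, {1, 2, 4, 5, 6}.

9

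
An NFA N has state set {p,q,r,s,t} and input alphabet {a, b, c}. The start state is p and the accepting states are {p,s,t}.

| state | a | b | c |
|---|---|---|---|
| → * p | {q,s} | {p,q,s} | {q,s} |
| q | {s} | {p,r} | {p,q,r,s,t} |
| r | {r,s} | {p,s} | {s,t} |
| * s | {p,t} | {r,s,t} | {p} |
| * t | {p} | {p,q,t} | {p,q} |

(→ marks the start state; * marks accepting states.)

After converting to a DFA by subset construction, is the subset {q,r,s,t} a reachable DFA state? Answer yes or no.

no

Start state of the DFA: {p}.
{p} --a--> {q,s}  [new]
{p} --b--> {p,q,s}  [new]
{p} --c--> {q,s}  [seen]
{q,s} --a--> {p,s,t}  [new]
{q,s} --b--> {p,r,s,t}  [new]
{q,s} --c--> {p,q,r,s,t}  [new]
{p,q,s} --a--> {p,q,s,t}  [new]
{p,q,s} --b--> {p,q,r,s,t}  [seen]
{p,q,s} --c--> {p,q,r,s,t}  [seen]
{p,s,t} --a--> {p,q,s,t}  [seen]
{p,s,t} --b--> {p,q,r,s,t}  [seen]
{p,s,t} --c--> {p,q,s}  [seen]
{p,r,s,t} --a--> {p,q,r,s,t}  [seen]
{p,r,s,t} --b--> {p,q,r,s,t}  [seen]
{p,r,s,t} --c--> {p,q,s,t}  [seen]
{p,q,r,s,t} --a--> {p,q,r,s,t}  [seen]
{p,q,r,s,t} --b--> {p,q,r,s,t}  [seen]
{p,q,r,s,t} --c--> {p,q,r,s,t}  [seen]
{p,q,s,t} --a--> {p,q,s,t}  [seen]
{p,q,s,t} --b--> {p,q,r,s,t}  [seen]
{p,q,s,t} --c--> {p,q,r,s,t}  [seen]
Reachable DFA states: {p}, {q,s}, {p,q,s}, {p,s,t}, {p,r,s,t}, {p,q,r,s,t}, {p,q,s,t}.
{q,r,s,t} is not among them.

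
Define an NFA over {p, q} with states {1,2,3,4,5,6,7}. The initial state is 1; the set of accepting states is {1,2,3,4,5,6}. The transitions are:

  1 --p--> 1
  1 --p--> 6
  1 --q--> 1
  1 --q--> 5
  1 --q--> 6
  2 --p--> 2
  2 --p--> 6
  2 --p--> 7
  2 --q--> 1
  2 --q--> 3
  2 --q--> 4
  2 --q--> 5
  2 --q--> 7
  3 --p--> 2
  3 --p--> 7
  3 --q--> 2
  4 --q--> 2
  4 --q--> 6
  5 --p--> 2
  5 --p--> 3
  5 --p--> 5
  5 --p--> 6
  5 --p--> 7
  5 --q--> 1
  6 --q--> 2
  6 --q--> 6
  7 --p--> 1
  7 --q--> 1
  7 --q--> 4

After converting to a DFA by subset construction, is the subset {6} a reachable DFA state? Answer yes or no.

Start state of the DFA: {1}.
{1} --p--> {1,6}  [new]
{1} --q--> {1,5,6}  [new]
{1,6} --p--> {1,6}  [seen]
{1,6} --q--> {1,2,5,6}  [new]
{1,5,6} --p--> {1,2,3,5,6,7}  [new]
{1,5,6} --q--> {1,2,5,6}  [seen]
{1,2,5,6} --p--> {1,2,3,5,6,7}  [seen]
{1,2,5,6} --q--> {1,2,3,4,5,6,7}  [new]
{1,2,3,5,6,7} --p--> {1,2,3,5,6,7}  [seen]
{1,2,3,5,6,7} --q--> {1,2,3,4,5,6,7}  [seen]
{1,2,3,4,5,6,7} --p--> {1,2,3,5,6,7}  [seen]
{1,2,3,4,5,6,7} --q--> {1,2,3,4,5,6,7}  [seen]
Reachable DFA states: {1}, {1,6}, {1,5,6}, {1,2,5,6}, {1,2,3,5,6,7}, {1,2,3,4,5,6,7}.
{6} is not among them.

no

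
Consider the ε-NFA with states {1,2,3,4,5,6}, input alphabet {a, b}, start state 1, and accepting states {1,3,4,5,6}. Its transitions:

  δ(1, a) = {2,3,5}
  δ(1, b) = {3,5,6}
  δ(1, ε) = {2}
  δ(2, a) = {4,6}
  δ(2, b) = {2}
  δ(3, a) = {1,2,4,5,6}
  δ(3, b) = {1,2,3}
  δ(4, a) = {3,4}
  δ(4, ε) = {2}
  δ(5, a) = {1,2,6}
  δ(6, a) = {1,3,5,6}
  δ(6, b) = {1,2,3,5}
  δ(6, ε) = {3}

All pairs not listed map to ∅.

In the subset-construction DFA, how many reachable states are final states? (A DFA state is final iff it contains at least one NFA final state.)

6

Start state of the DFA: {1,2} (ε-closure of the NFA start).
{1,2} --a--> {2,3,4,5,6}  [new]
{1,2} --b--> {2,3,5,6}  [new]
{2,3,4,5,6} --a--> {1,2,3,4,5,6}  [new]
{2,3,4,5,6} --b--> {1,2,3,5}  [new]
{2,3,5,6} --a--> {1,2,3,4,5,6}  [seen]
{2,3,5,6} --b--> {1,2,3,5}  [seen]
{1,2,3,4,5,6} --a--> {1,2,3,4,5,6}  [seen]
{1,2,3,4,5,6} --b--> {1,2,3,5,6}  [new]
{1,2,3,5} --a--> {1,2,3,4,5,6}  [seen]
{1,2,3,5} --b--> {1,2,3,5,6}  [seen]
{1,2,3,5,6} --a--> {1,2,3,4,5,6}  [seen]
{1,2,3,5,6} --b--> {1,2,3,5,6}  [seen]
Reachable DFA states: {1,2}, {2,3,4,5,6}, {2,3,5,6}, {1,2,3,4,5,6}, {1,2,3,5}, {1,2,3,5,6}.
Accepting DFA states (contain an NFA accepting state): {1,2}, {2,3,4,5,6}, {2,3,5,6}, {1,2,3,4,5,6}, {1,2,3,5}, {1,2,3,5,6}.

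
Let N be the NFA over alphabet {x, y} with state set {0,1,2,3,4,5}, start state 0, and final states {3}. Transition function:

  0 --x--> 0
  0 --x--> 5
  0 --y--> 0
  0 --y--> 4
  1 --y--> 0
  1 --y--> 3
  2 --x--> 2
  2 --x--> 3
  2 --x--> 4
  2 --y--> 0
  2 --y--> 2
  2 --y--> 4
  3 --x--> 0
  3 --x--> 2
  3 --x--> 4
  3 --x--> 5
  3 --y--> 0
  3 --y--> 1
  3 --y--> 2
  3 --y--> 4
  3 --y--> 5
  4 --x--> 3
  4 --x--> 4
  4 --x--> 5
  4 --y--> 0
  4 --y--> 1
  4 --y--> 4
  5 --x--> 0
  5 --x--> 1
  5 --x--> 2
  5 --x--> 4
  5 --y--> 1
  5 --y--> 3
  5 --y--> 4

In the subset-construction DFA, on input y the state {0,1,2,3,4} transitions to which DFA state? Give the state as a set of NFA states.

δ(0,y) = {0,4}; δ(1,y) = {0,3}; δ(2,y) = {0,2,4}; δ(3,y) = {0,1,2,4,5}; δ(4,y) = {0,1,4}.
Union: {0,1,2,3,4,5}.

{0,1,2,3,4,5}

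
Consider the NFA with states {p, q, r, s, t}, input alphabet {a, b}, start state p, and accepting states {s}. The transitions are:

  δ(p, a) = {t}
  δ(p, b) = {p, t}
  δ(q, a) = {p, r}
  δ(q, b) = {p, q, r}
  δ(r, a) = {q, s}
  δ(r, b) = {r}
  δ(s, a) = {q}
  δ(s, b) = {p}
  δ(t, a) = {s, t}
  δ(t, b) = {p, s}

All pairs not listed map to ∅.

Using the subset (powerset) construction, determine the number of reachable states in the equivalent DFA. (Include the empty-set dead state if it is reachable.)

Start state of the DFA: {p}.
{p} --a--> {t}  [new]
{p} --b--> {p, t}  [new]
{t} --a--> {s, t}  [new]
{t} --b--> {p, s}  [new]
{p, t} --a--> {s, t}  [seen]
{p, t} --b--> {p, s, t}  [new]
{s, t} --a--> {q, s, t}  [new]
{s, t} --b--> {p, s}  [seen]
{p, s} --a--> {q, t}  [new]
{p, s} --b--> {p, t}  [seen]
{p, s, t} --a--> {q, s, t}  [seen]
{p, s, t} --b--> {p, s, t}  [seen]
{q, s, t} --a--> {p, q, r, s, t}  [new]
{q, s, t} --b--> {p, q, r, s}  [new]
{q, t} --a--> {p, r, s, t}  [new]
{q, t} --b--> {p, q, r, s}  [seen]
{p, q, r, s, t} --a--> {p, q, r, s, t}  [seen]
{p, q, r, s, t} --b--> {p, q, r, s, t}  [seen]
{p, q, r, s} --a--> {p, q, r, s, t}  [seen]
{p, q, r, s} --b--> {p, q, r, t}  [new]
{p, r, s, t} --a--> {q, s, t}  [seen]
{p, r, s, t} --b--> {p, r, s, t}  [seen]
{p, q, r, t} --a--> {p, q, r, s, t}  [seen]
{p, q, r, t} --b--> {p, q, r, s, t}  [seen]
Reachable DFA states: {p}, {t}, {p, t}, {s, t}, {p, s}, {p, s, t}, {q, s, t}, {q, t}, {p, q, r, s, t}, {p, q, r, s}, {p, r, s, t}, {p, q, r, t}.

12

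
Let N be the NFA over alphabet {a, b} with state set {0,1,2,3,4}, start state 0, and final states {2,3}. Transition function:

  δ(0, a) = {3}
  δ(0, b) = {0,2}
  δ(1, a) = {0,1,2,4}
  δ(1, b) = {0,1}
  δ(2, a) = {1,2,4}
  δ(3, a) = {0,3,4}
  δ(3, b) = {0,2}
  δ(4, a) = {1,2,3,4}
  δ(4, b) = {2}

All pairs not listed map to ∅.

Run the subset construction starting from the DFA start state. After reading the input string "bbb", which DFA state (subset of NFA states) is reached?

{0,2}

Start: {0}.
δ(0,b) = {0,2}.
Union: {0,2}.
After b: {0,2}.
δ(0,b) = {0,2}; δ(2,b) = ∅.
Union: {0,2}.
After b: {0,2}.
δ(0,b) = {0,2}; δ(2,b) = ∅.
Union: {0,2}.
After b: {0,2}.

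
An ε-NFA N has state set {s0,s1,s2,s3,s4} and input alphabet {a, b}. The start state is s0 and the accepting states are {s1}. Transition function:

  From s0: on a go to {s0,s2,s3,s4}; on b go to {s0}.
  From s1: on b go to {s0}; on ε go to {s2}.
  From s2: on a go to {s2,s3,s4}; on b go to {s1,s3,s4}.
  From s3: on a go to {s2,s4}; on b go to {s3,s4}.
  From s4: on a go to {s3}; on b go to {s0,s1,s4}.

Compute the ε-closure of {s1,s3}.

{s1,s2,s3}

Begin with {s1,s3}.
s1 →ε {s2}; add s2.
ε-closure = {s1,s2,s3}.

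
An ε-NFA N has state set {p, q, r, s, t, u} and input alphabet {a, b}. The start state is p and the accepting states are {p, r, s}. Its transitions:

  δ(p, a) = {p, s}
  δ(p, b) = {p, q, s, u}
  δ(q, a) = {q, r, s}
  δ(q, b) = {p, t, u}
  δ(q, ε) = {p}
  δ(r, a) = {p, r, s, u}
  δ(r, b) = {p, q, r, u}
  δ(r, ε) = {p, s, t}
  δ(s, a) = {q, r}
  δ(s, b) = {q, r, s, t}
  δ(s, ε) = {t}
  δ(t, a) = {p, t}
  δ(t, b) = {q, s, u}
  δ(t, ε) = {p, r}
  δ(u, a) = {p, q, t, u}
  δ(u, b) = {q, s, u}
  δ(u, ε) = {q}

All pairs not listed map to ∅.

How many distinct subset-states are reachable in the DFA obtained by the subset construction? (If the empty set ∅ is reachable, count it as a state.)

Start state of the DFA: {p} (ε-closure of the NFA start).
{p} --a--> {p, r, s, t}  [new]
{p} --b--> {p, q, r, s, t, u}  [new]
{p, r, s, t} --a--> {p, q, r, s, t, u}  [seen]
{p, r, s, t} --b--> {p, q, r, s, t, u}  [seen]
{p, q, r, s, t, u} --a--> {p, q, r, s, t, u}  [seen]
{p, q, r, s, t, u} --b--> {p, q, r, s, t, u}  [seen]
Reachable DFA states: {p}, {p, r, s, t}, {p, q, r, s, t, u}.

3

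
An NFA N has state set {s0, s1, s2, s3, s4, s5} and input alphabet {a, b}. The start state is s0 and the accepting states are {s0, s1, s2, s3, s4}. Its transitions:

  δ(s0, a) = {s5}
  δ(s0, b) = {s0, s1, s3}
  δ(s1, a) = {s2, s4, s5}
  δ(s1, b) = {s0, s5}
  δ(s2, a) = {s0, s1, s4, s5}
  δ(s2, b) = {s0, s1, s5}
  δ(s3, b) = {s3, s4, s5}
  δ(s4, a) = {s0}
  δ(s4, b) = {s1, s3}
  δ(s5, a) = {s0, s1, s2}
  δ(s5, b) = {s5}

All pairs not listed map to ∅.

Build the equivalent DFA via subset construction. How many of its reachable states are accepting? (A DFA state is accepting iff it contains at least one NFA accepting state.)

Start state of the DFA: {s0}.
{s0} --a--> {s5}  [new]
{s0} --b--> {s0, s1, s3}  [new]
{s5} --a--> {s0, s1, s2}  [new]
{s5} --b--> {s5}  [seen]
{s0, s1, s3} --a--> {s2, s4, s5}  [new]
{s0, s1, s3} --b--> {s0, s1, s3, s4, s5}  [new]
{s0, s1, s2} --a--> {s0, s1, s2, s4, s5}  [new]
{s0, s1, s2} --b--> {s0, s1, s3, s5}  [new]
{s2, s4, s5} --a--> {s0, s1, s2, s4, s5}  [seen]
{s2, s4, s5} --b--> {s0, s1, s3, s5}  [seen]
{s0, s1, s3, s4, s5} --a--> {s0, s1, s2, s4, s5}  [seen]
{s0, s1, s3, s4, s5} --b--> {s0, s1, s3, s4, s5}  [seen]
{s0, s1, s2, s4, s5} --a--> {s0, s1, s2, s4, s5}  [seen]
{s0, s1, s2, s4, s5} --b--> {s0, s1, s3, s5}  [seen]
{s0, s1, s3, s5} --a--> {s0, s1, s2, s4, s5}  [seen]
{s0, s1, s3, s5} --b--> {s0, s1, s3, s4, s5}  [seen]
Reachable DFA states: {s0}, {s5}, {s0, s1, s3}, {s0, s1, s2}, {s2, s4, s5}, {s0, s1, s3, s4, s5}, {s0, s1, s2, s4, s5}, {s0, s1, s3, s5}.
Accepting DFA states (contain an NFA accepting state): {s0}, {s0, s1, s3}, {s0, s1, s2}, {s2, s4, s5}, {s0, s1, s3, s4, s5}, {s0, s1, s2, s4, s5}, {s0, s1, s3, s5}.

7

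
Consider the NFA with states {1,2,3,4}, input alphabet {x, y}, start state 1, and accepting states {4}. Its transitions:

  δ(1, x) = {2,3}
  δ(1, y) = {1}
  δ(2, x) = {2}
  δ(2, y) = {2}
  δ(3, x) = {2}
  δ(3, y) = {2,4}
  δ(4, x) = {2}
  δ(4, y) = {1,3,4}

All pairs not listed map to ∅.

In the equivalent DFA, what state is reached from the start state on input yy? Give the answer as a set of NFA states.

{1}

Start: {1}.
δ(1,y) = {1}.
Union: {1}.
After y: {1}.
δ(1,y) = {1}.
Union: {1}.
After y: {1}.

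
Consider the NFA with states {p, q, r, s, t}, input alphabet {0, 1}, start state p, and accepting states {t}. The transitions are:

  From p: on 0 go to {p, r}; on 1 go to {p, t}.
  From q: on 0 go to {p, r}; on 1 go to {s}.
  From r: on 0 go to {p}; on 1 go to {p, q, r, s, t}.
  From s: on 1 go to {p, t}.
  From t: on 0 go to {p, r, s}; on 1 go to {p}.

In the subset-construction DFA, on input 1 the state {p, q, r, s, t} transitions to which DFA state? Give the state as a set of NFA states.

δ(p,1) = {p, t}; δ(q,1) = {s}; δ(r,1) = {p, q, r, s, t}; δ(s,1) = {p, t}; δ(t,1) = {p}.
Union: {p, q, r, s, t}.

{p, q, r, s, t}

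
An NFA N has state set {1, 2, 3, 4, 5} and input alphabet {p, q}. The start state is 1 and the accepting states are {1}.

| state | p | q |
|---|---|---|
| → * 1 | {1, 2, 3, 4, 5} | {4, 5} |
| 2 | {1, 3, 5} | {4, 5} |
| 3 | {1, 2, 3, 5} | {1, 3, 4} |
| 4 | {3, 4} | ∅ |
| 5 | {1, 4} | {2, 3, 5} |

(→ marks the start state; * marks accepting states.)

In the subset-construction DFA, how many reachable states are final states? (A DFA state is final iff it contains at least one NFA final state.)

Start state of the DFA: {1}.
{1} --p--> {1, 2, 3, 4, 5}  [new]
{1} --q--> {4, 5}  [new]
{1, 2, 3, 4, 5} --p--> {1, 2, 3, 4, 5}  [seen]
{1, 2, 3, 4, 5} --q--> {1, 2, 3, 4, 5}  [seen]
{4, 5} --p--> {1, 3, 4}  [new]
{4, 5} --q--> {2, 3, 5}  [new]
{1, 3, 4} --p--> {1, 2, 3, 4, 5}  [seen]
{1, 3, 4} --q--> {1, 3, 4, 5}  [new]
{2, 3, 5} --p--> {1, 2, 3, 4, 5}  [seen]
{2, 3, 5} --q--> {1, 2, 3, 4, 5}  [seen]
{1, 3, 4, 5} --p--> {1, 2, 3, 4, 5}  [seen]
{1, 3, 4, 5} --q--> {1, 2, 3, 4, 5}  [seen]
Reachable DFA states: {1}, {1, 2, 3, 4, 5}, {4, 5}, {1, 3, 4}, {2, 3, 5}, {1, 3, 4, 5}.
Accepting DFA states (contain an NFA accepting state): {1}, {1, 2, 3, 4, 5}, {1, 3, 4}, {1, 3, 4, 5}.

4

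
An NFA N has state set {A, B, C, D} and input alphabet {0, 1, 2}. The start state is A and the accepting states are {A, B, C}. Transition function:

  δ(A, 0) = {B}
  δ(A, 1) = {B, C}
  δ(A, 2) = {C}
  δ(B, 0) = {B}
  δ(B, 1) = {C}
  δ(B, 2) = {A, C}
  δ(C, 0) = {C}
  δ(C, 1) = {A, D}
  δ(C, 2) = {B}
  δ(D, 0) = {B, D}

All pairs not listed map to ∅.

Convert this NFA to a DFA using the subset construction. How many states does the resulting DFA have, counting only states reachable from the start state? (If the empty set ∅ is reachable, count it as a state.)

Start state of the DFA: {A}.
{A} --0--> {B}  [new]
{A} --1--> {B, C}  [new]
{A} --2--> {C}  [new]
{B} --0--> {B}  [seen]
{B} --1--> {C}  [seen]
{B} --2--> {A, C}  [new]
{B, C} --0--> {B, C}  [seen]
{B, C} --1--> {A, C, D}  [new]
{B, C} --2--> {A, B, C}  [new]
{C} --0--> {C}  [seen]
{C} --1--> {A, D}  [new]
{C} --2--> {B}  [seen]
{A, C} --0--> {B, C}  [seen]
{A, C} --1--> {A, B, C, D}  [new]
{A, C} --2--> {B, C}  [seen]
{A, C, D} --0--> {B, C, D}  [new]
{A, C, D} --1--> {A, B, C, D}  [seen]
{A, C, D} --2--> {B, C}  [seen]
{A, B, C} --0--> {B, C}  [seen]
{A, B, C} --1--> {A, B, C, D}  [seen]
{A, B, C} --2--> {A, B, C}  [seen]
{A, D} --0--> {B, D}  [new]
{A, D} --1--> {B, C}  [seen]
{A, D} --2--> {C}  [seen]
{A, B, C, D} --0--> {B, C, D}  [seen]
{A, B, C, D} --1--> {A, B, C, D}  [seen]
{A, B, C, D} --2--> {A, B, C}  [seen]
{B, C, D} --0--> {B, C, D}  [seen]
{B, C, D} --1--> {A, C, D}  [seen]
{B, C, D} --2--> {A, B, C}  [seen]
{B, D} --0--> {B, D}  [seen]
{B, D} --1--> {C}  [seen]
{B, D} --2--> {A, C}  [seen]
Reachable DFA states: {A}, {B}, {B, C}, {C}, {A, C}, {A, C, D}, {A, B, C}, {A, D}, {A, B, C, D}, {B, C, D}, {B, D}.

11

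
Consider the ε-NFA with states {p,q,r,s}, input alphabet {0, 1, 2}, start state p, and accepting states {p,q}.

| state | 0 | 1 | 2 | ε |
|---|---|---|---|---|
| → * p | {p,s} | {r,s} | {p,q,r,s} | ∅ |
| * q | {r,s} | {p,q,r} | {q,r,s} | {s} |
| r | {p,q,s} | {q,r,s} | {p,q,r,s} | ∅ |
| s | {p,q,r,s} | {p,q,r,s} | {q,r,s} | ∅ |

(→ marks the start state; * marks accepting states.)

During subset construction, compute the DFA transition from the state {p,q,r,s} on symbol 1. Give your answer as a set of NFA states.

δ(p,1) = {r,s}; δ(q,1) = {p,q,r}; δ(r,1) = {q,r,s}; δ(s,1) = {p,q,r,s}.
Union: {p,q,r,s}.

{p,q,r,s}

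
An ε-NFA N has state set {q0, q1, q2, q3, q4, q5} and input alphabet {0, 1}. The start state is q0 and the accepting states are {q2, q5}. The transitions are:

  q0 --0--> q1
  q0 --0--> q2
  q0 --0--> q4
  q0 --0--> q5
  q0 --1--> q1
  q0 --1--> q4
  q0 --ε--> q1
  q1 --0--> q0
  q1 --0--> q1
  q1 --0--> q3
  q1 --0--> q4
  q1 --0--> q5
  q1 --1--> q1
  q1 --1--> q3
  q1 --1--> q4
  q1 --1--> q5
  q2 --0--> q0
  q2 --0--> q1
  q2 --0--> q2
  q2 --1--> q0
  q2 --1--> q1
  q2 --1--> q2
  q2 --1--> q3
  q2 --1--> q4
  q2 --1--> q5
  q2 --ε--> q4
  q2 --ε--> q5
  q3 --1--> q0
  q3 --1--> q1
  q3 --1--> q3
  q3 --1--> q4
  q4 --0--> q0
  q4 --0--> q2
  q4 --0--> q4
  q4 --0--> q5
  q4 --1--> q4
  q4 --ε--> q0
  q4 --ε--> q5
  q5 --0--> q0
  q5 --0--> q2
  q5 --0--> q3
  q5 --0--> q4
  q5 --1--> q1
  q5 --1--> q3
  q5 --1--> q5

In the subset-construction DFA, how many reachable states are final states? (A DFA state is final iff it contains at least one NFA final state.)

2

Start state of the DFA: {q0, q1} (ε-closure of the NFA start).
{q0, q1} --0--> {q0, q1, q2, q3, q4, q5}  [new]
{q0, q1} --1--> {q0, q1, q3, q4, q5}  [new]
{q0, q1, q2, q3, q4, q5} --0--> {q0, q1, q2, q3, q4, q5}  [seen]
{q0, q1, q2, q3, q4, q5} --1--> {q0, q1, q2, q3, q4, q5}  [seen]
{q0, q1, q3, q4, q5} --0--> {q0, q1, q2, q3, q4, q5}  [seen]
{q0, q1, q3, q4, q5} --1--> {q0, q1, q3, q4, q5}  [seen]
Reachable DFA states: {q0, q1}, {q0, q1, q2, q3, q4, q5}, {q0, q1, q3, q4, q5}.
Accepting DFA states (contain an NFA accepting state): {q0, q1, q2, q3, q4, q5}, {q0, q1, q3, q4, q5}.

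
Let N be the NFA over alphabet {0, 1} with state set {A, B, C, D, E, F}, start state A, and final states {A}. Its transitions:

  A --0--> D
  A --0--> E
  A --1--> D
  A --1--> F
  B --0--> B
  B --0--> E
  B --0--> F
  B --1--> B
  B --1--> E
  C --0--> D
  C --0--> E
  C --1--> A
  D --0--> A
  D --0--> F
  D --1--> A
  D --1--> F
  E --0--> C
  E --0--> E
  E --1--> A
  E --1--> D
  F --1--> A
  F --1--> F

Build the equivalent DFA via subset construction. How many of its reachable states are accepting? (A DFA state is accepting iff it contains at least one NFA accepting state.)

Start state of the DFA: {A}.
{A} --0--> {D, E}  [new]
{A} --1--> {D, F}  [new]
{D, E} --0--> {A, C, E, F}  [new]
{D, E} --1--> {A, D, F}  [new]
{D, F} --0--> {A, F}  [new]
{D, F} --1--> {A, F}  [seen]
{A, C, E, F} --0--> {C, D, E}  [new]
{A, C, E, F} --1--> {A, D, F}  [seen]
{A, D, F} --0--> {A, D, E, F}  [new]
{A, D, F} --1--> {A, D, F}  [seen]
{A, F} --0--> {D, E}  [seen]
{A, F} --1--> {A, D, F}  [seen]
{C, D, E} --0--> {A, C, D, E, F}  [new]
{C, D, E} --1--> {A, D, F}  [seen]
{A, D, E, F} --0--> {A, C, D, E, F}  [seen]
{A, D, E, F} --1--> {A, D, F}  [seen]
{A, C, D, E, F} --0--> {A, C, D, E, F}  [seen]
{A, C, D, E, F} --1--> {A, D, F}  [seen]
Reachable DFA states: {A}, {D, E}, {D, F}, {A, C, E, F}, {A, D, F}, {A, F}, {C, D, E}, {A, D, E, F}, {A, C, D, E, F}.
Accepting DFA states (contain an NFA accepting state): {A}, {A, C, E, F}, {A, D, F}, {A, F}, {A, D, E, F}, {A, C, D, E, F}.

6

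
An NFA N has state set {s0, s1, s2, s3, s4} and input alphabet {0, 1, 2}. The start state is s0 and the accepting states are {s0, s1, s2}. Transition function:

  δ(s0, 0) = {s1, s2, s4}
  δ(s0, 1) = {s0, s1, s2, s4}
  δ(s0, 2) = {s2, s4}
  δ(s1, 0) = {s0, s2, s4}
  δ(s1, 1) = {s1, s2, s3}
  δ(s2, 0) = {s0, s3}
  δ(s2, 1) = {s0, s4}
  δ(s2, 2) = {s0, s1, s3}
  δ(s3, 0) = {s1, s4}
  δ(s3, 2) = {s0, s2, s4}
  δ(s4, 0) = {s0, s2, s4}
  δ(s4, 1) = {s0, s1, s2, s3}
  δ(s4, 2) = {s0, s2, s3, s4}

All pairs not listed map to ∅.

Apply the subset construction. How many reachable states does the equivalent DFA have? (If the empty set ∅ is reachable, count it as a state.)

Start state of the DFA: {s0}.
{s0} --0--> {s1, s2, s4}  [new]
{s0} --1--> {s0, s1, s2, s4}  [new]
{s0} --2--> {s2, s4}  [new]
{s1, s2, s4} --0--> {s0, s2, s3, s4}  [new]
{s1, s2, s4} --1--> {s0, s1, s2, s3, s4}  [new]
{s1, s2, s4} --2--> {s0, s1, s2, s3, s4}  [seen]
{s0, s1, s2, s4} --0--> {s0, s1, s2, s3, s4}  [seen]
{s0, s1, s2, s4} --1--> {s0, s1, s2, s3, s4}  [seen]
{s0, s1, s2, s4} --2--> {s0, s1, s2, s3, s4}  [seen]
{s2, s4} --0--> {s0, s2, s3, s4}  [seen]
{s2, s4} --1--> {s0, s1, s2, s3, s4}  [seen]
{s2, s4} --2--> {s0, s1, s2, s3, s4}  [seen]
{s0, s2, s3, s4} --0--> {s0, s1, s2, s3, s4}  [seen]
{s0, s2, s3, s4} --1--> {s0, s1, s2, s3, s4}  [seen]
{s0, s2, s3, s4} --2--> {s0, s1, s2, s3, s4}  [seen]
{s0, s1, s2, s3, s4} --0--> {s0, s1, s2, s3, s4}  [seen]
{s0, s1, s2, s3, s4} --1--> {s0, s1, s2, s3, s4}  [seen]
{s0, s1, s2, s3, s4} --2--> {s0, s1, s2, s3, s4}  [seen]
Reachable DFA states: {s0}, {s1, s2, s4}, {s0, s1, s2, s4}, {s2, s4}, {s0, s2, s3, s4}, {s0, s1, s2, s3, s4}.

6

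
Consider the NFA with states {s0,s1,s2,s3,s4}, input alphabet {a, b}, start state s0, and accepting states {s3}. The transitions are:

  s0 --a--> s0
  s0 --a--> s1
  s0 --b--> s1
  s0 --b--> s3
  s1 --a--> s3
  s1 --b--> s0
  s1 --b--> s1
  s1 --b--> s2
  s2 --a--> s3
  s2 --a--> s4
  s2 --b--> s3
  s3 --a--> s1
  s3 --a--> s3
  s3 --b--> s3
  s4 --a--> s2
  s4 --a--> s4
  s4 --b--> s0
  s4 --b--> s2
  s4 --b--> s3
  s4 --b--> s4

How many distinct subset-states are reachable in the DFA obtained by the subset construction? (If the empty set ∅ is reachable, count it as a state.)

Start state of the DFA: {s0}.
{s0} --a--> {s0,s1}  [new]
{s0} --b--> {s1,s3}  [new]
{s0,s1} --a--> {s0,s1,s3}  [new]
{s0,s1} --b--> {s0,s1,s2,s3}  [new]
{s1,s3} --a--> {s1,s3}  [seen]
{s1,s3} --b--> {s0,s1,s2,s3}  [seen]
{s0,s1,s3} --a--> {s0,s1,s3}  [seen]
{s0,s1,s3} --b--> {s0,s1,s2,s3}  [seen]
{s0,s1,s2,s3} --a--> {s0,s1,s3,s4}  [new]
{s0,s1,s2,s3} --b--> {s0,s1,s2,s3}  [seen]
{s0,s1,s3,s4} --a--> {s0,s1,s2,s3,s4}  [new]
{s0,s1,s3,s4} --b--> {s0,s1,s2,s3,s4}  [seen]
{s0,s1,s2,s3,s4} --a--> {s0,s1,s2,s3,s4}  [seen]
{s0,s1,s2,s3,s4} --b--> {s0,s1,s2,s3,s4}  [seen]
Reachable DFA states: {s0}, {s0,s1}, {s1,s3}, {s0,s1,s3}, {s0,s1,s2,s3}, {s0,s1,s3,s4}, {s0,s1,s2,s3,s4}.

7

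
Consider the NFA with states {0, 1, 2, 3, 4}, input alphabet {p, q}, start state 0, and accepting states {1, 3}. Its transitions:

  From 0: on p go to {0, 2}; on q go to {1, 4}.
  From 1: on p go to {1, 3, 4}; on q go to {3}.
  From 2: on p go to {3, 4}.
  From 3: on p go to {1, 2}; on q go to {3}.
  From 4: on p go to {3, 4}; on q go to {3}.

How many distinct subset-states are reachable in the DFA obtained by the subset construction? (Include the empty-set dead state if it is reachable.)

9

Start state of the DFA: {0}.
{0} --p--> {0, 2}  [new]
{0} --q--> {1, 4}  [new]
{0, 2} --p--> {0, 2, 3, 4}  [new]
{0, 2} --q--> {1, 4}  [seen]
{1, 4} --p--> {1, 3, 4}  [new]
{1, 4} --q--> {3}  [new]
{0, 2, 3, 4} --p--> {0, 1, 2, 3, 4}  [new]
{0, 2, 3, 4} --q--> {1, 3, 4}  [seen]
{1, 3, 4} --p--> {1, 2, 3, 4}  [new]
{1, 3, 4} --q--> {3}  [seen]
{3} --p--> {1, 2}  [new]
{3} --q--> {3}  [seen]
{0, 1, 2, 3, 4} --p--> {0, 1, 2, 3, 4}  [seen]
{0, 1, 2, 3, 4} --q--> {1, 3, 4}  [seen]
{1, 2, 3, 4} --p--> {1, 2, 3, 4}  [seen]
{1, 2, 3, 4} --q--> {3}  [seen]
{1, 2} --p--> {1, 3, 4}  [seen]
{1, 2} --q--> {3}  [seen]
Reachable DFA states: {0}, {0, 2}, {1, 4}, {0, 2, 3, 4}, {1, 3, 4}, {3}, {0, 1, 2, 3, 4}, {1, 2, 3, 4}, {1, 2}.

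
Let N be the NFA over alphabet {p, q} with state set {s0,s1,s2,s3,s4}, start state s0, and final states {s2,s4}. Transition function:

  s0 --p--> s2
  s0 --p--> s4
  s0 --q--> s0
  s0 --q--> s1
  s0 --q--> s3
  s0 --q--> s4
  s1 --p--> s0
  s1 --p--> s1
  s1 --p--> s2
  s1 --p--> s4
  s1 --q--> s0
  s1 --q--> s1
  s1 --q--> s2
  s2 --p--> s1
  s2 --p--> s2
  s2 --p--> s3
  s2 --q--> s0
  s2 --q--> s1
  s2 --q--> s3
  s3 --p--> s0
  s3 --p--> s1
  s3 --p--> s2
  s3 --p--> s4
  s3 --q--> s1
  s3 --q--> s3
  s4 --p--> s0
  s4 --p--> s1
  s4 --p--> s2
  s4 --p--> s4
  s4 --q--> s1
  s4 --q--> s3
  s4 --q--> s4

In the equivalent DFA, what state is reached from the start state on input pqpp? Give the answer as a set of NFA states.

{s0,s1,s2,s3,s4}

Start: {s0}.
δ(s0,p) = {s2,s4}.
Union: {s2,s4}.
After p: {s2,s4}.
δ(s2,q) = {s0,s1,s3}; δ(s4,q) = {s1,s3,s4}.
Union: {s0,s1,s3,s4}.
After q: {s0,s1,s3,s4}.
δ(s0,p) = {s2,s4}; δ(s1,p) = {s0,s1,s2,s4}; δ(s3,p) = {s0,s1,s2,s4}; δ(s4,p) = {s0,s1,s2,s4}.
Union: {s0,s1,s2,s4}.
After p: {s0,s1,s2,s4}.
δ(s0,p) = {s2,s4}; δ(s1,p) = {s0,s1,s2,s4}; δ(s2,p) = {s1,s2,s3}; δ(s4,p) = {s0,s1,s2,s4}.
Union: {s0,s1,s2,s3,s4}.
After p: {s0,s1,s2,s3,s4}.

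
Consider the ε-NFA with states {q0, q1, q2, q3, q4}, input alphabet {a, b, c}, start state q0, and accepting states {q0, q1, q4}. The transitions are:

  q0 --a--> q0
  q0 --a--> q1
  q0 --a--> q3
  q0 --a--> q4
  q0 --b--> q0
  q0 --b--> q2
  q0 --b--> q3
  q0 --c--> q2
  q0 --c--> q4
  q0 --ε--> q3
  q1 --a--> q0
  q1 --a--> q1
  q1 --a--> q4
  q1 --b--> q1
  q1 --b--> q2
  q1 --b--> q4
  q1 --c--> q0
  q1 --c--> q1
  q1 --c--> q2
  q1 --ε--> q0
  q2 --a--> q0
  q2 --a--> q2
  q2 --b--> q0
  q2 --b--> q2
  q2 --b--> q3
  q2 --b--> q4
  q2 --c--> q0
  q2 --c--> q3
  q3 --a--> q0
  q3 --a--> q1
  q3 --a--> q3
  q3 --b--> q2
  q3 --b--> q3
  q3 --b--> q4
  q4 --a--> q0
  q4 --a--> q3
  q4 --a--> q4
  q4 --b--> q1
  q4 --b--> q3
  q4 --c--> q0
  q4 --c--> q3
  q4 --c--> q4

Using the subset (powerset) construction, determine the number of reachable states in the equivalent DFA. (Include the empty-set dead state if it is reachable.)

Start state of the DFA: {q0, q3} (ε-closure of the NFA start).
{q0, q3} --a--> {q0, q1, q3, q4}  [new]
{q0, q3} --b--> {q0, q2, q3, q4}  [new]
{q0, q3} --c--> {q2, q4}  [new]
{q0, q1, q3, q4} --a--> {q0, q1, q3, q4}  [seen]
{q0, q1, q3, q4} --b--> {q0, q1, q2, q3, q4}  [new]
{q0, q1, q3, q4} --c--> {q0, q1, q2, q3, q4}  [seen]
{q0, q2, q3, q4} --a--> {q0, q1, q2, q3, q4}  [seen]
{q0, q2, q3, q4} --b--> {q0, q1, q2, q3, q4}  [seen]
{q0, q2, q3, q4} --c--> {q0, q2, q3, q4}  [seen]
{q2, q4} --a--> {q0, q2, q3, q4}  [seen]
{q2, q4} --b--> {q0, q1, q2, q3, q4}  [seen]
{q2, q4} --c--> {q0, q3, q4}  [new]
{q0, q1, q2, q3, q4} --a--> {q0, q1, q2, q3, q4}  [seen]
{q0, q1, q2, q3, q4} --b--> {q0, q1, q2, q3, q4}  [seen]
{q0, q1, q2, q3, q4} --c--> {q0, q1, q2, q3, q4}  [seen]
{q0, q3, q4} --a--> {q0, q1, q3, q4}  [seen]
{q0, q3, q4} --b--> {q0, q1, q2, q3, q4}  [seen]
{q0, q3, q4} --c--> {q0, q2, q3, q4}  [seen]
Reachable DFA states: {q0, q3}, {q0, q1, q3, q4}, {q0, q2, q3, q4}, {q2, q4}, {q0, q1, q2, q3, q4}, {q0, q3, q4}.

6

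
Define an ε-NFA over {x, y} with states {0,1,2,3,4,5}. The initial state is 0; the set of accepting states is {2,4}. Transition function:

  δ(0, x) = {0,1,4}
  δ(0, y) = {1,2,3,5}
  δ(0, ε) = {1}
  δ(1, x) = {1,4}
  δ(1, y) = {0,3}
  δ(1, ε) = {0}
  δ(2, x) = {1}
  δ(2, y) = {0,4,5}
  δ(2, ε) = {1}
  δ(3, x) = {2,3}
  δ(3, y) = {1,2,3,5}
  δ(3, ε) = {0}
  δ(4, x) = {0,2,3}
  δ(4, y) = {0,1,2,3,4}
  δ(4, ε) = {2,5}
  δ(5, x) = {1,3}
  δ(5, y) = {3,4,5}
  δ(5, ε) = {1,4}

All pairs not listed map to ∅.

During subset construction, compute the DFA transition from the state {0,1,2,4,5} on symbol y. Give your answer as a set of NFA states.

{0,1,2,3,4,5}

δ(0,y) = {1,2,3,5}; δ(1,y) = {0,3}; δ(2,y) = {0,4,5}; δ(4,y) = {0,1,2,3,4}; δ(5,y) = {3,4,5}.
Union: {0,1,2,3,4,5}.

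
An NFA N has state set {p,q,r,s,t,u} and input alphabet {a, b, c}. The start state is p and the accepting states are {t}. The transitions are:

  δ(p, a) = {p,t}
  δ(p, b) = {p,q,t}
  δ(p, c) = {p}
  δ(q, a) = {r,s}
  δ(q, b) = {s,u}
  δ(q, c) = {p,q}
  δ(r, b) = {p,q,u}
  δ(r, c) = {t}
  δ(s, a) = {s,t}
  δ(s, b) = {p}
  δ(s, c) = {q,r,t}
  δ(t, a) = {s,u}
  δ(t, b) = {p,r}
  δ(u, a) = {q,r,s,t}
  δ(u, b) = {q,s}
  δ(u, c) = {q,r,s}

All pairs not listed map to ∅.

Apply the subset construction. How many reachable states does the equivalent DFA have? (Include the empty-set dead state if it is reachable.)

12

Start state of the DFA: {p}.
{p} --a--> {p,t}  [new]
{p} --b--> {p,q,t}  [new]
{p} --c--> {p}  [seen]
{p,t} --a--> {p,s,t,u}  [new]
{p,t} --b--> {p,q,r,t}  [new]
{p,t} --c--> {p}  [seen]
{p,q,t} --a--> {p,r,s,t,u}  [new]
{p,q,t} --b--> {p,q,r,s,t,u}  [new]
{p,q,t} --c--> {p,q}  [new]
{p,s,t,u} --a--> {p,q,r,s,t,u}  [seen]
{p,s,t,u} --b--> {p,q,r,s,t}  [new]
{p,s,t,u} --c--> {p,q,r,s,t}  [seen]
{p,q,r,t} --a--> {p,r,s,t,u}  [seen]
{p,q,r,t} --b--> {p,q,r,s,t,u}  [seen]
{p,q,r,t} --c--> {p,q,t}  [seen]
{p,r,s,t,u} --a--> {p,q,r,s,t,u}  [seen]
{p,r,s,t,u} --b--> {p,q,r,s,t,u}  [seen]
{p,r,s,t,u} --c--> {p,q,r,s,t}  [seen]
{p,q,r,s,t,u} --a--> {p,q,r,s,t,u}  [seen]
{p,q,r,s,t,u} --b--> {p,q,r,s,t,u}  [seen]
{p,q,r,s,t,u} --c--> {p,q,r,s,t}  [seen]
{p,q} --a--> {p,r,s,t}  [new]
{p,q} --b--> {p,q,s,t,u}  [new]
{p,q} --c--> {p,q}  [seen]
{p,q,r,s,t} --a--> {p,r,s,t,u}  [seen]
{p,q,r,s,t} --b--> {p,q,r,s,t,u}  [seen]
{p,q,r,s,t} --c--> {p,q,r,t}  [seen]
{p,r,s,t} --a--> {p,s,t,u}  [seen]
{p,r,s,t} --b--> {p,q,r,t,u}  [new]
{p,r,s,t} --c--> {p,q,r,t}  [seen]
{p,q,s,t,u} --a--> {p,q,r,s,t,u}  [seen]
{p,q,s,t,u} --b--> {p,q,r,s,t,u}  [seen]
{p,q,s,t,u} --c--> {p,q,r,s,t}  [seen]
{p,q,r,t,u} --a--> {p,q,r,s,t,u}  [seen]
{p,q,r,t,u} --b--> {p,q,r,s,t,u}  [seen]
{p,q,r,t,u} --c--> {p,q,r,s,t}  [seen]
Reachable DFA states: {p}, {p,t}, {p,q,t}, {p,s,t,u}, {p,q,r,t}, {p,r,s,t,u}, {p,q,r,s,t,u}, {p,q}, {p,q,r,s,t}, {p,r,s,t}, {p,q,s,t,u}, {p,q,r,t,u}.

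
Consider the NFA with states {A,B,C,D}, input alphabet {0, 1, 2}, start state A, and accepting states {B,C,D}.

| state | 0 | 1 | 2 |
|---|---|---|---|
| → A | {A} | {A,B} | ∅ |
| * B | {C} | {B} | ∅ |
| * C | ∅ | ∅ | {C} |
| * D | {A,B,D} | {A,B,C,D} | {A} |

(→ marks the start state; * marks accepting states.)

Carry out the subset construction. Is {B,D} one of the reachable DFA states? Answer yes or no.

no

Start state of the DFA: {A}.
{A} --0--> {A}  [seen]
{A} --1--> {A,B}  [new]
{A} --2--> ∅  [new]
{A,B} --0--> {A,C}  [new]
{A,B} --1--> {A,B}  [seen]
{A,B} --2--> ∅  [seen]
∅ --0--> ∅  [seen]
∅ --1--> ∅  [seen]
∅ --2--> ∅  [seen]
{A,C} --0--> {A}  [seen]
{A,C} --1--> {A,B}  [seen]
{A,C} --2--> {C}  [new]
{C} --0--> ∅  [seen]
{C} --1--> ∅  [seen]
{C} --2--> {C}  [seen]
Reachable DFA states: {A}, {A,B}, ∅, {A,C}, {C}.
{B,D} is not among them.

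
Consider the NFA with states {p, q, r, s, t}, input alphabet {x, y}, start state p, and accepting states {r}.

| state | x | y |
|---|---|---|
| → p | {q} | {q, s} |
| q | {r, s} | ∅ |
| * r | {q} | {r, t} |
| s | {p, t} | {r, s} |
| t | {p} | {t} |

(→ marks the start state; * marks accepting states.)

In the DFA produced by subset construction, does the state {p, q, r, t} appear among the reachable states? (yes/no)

no

Start state of the DFA: {p}.
{p} --x--> {q}  [new]
{p} --y--> {q, s}  [new]
{q} --x--> {r, s}  [new]
{q} --y--> ∅  [new]
{q, s} --x--> {p, r, s, t}  [new]
{q, s} --y--> {r, s}  [seen]
{r, s} --x--> {p, q, t}  [new]
{r, s} --y--> {r, s, t}  [new]
∅ --x--> ∅  [seen]
∅ --y--> ∅  [seen]
{p, r, s, t} --x--> {p, q, t}  [seen]
{p, r, s, t} --y--> {q, r, s, t}  [new]
{p, q, t} --x--> {p, q, r, s}  [new]
{p, q, t} --y--> {q, s, t}  [new]
{r, s, t} --x--> {p, q, t}  [seen]
{r, s, t} --y--> {r, s, t}  [seen]
{q, r, s, t} --x--> {p, q, r, s, t}  [new]
{q, r, s, t} --y--> {r, s, t}  [seen]
{p, q, r, s} --x--> {p, q, r, s, t}  [seen]
{p, q, r, s} --y--> {q, r, s, t}  [seen]
{q, s, t} --x--> {p, r, s, t}  [seen]
{q, s, t} --y--> {r, s, t}  [seen]
{p, q, r, s, t} --x--> {p, q, r, s, t}  [seen]
{p, q, r, s, t} --y--> {q, r, s, t}  [seen]
Reachable DFA states: {p}, {q}, {q, s}, {r, s}, ∅, {p, r, s, t}, {p, q, t}, {r, s, t}, {q, r, s, t}, {p, q, r, s}, {q, s, t}, {p, q, r, s, t}.
{p, q, r, t} is not among them.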